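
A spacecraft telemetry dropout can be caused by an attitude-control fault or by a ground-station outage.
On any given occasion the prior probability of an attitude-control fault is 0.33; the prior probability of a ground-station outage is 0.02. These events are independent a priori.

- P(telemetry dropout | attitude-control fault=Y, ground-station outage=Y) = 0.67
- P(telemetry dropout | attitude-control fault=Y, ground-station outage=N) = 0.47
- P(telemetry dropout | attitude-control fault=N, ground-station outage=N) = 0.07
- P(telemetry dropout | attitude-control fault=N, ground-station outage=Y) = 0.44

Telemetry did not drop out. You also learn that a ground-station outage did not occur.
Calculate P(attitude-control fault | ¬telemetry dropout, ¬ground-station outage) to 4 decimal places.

P(attitude-control fault | ¬telemetry dropout, ¬ground-station outage) ≈ 0.2192

Numerator (weight on configurations with attitude-control fault): 0.53*0.33 = 0.174900
Normalizer over all consistent configurations: 0.93*0.67 + 0.53*0.33 = 0.798000
Posterior = 0.174900 / 0.798000 ≈ 0.2192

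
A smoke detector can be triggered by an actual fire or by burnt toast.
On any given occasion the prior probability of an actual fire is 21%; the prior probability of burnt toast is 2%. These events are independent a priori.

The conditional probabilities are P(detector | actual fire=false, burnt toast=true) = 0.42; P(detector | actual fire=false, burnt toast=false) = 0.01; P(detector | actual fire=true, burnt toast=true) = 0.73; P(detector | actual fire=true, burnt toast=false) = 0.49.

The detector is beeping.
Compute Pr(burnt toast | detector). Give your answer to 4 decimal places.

P(detector) = 0.01*0.79*0.98 + 0.42*0.79*0.02 + 0.49*0.21*0.98 + 0.73*0.21*0.02 = 0.007742 + 0.006636 + 0.100842 + 0.003066 = 0.118286
The burnt toast-present share is 0.006636 + 0.003066 = 0.009702.
So P(burnt toast | detector) = 0.009702/0.118286 ≈ 0.0820.

Pr(burnt toast | detector) ≈ 0.0820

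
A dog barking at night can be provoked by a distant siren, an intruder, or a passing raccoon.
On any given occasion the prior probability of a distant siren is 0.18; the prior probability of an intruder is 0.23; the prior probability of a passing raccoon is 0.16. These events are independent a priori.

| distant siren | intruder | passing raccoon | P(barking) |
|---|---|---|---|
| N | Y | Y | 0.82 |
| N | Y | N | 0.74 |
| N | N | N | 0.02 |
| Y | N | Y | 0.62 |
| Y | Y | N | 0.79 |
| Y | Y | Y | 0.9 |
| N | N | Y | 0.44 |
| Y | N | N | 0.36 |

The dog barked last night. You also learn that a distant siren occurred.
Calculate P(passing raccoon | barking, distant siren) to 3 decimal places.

Numerator (weight on configurations with passing raccoon): 0.076384 + 0.033120 = 0.109504
Denominator P(barking | distant siren): 0.36×0.77×0.84 + 0.62×0.77×0.16 + 0.79×0.23×0.84 + 0.9×0.23×0.16 = 0.494980
Posterior = 0.109504 / 0.494980 ≈ 0.221

P(passing raccoon | barking, distant siren) ≈ 0.221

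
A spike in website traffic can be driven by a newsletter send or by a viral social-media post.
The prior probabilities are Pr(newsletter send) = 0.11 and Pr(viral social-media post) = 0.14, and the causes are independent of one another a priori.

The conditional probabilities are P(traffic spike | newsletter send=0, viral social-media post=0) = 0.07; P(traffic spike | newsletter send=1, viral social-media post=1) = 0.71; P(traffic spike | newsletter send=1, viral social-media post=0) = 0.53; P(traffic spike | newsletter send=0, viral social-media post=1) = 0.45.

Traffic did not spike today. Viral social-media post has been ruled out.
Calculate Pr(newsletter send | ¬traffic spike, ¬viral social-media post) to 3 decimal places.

Pr(newsletter send | ¬traffic spike, ¬viral social-media post) ≈ 0.059

Weight on newsletter send=true, given the evidence: 0.47*0.11 = 0.051700
Normalizer over all consistent configurations: 0.93*0.89 + 0.47*0.11 = 0.879400
Posterior = 0.051700 / 0.879400 ≈ 0.059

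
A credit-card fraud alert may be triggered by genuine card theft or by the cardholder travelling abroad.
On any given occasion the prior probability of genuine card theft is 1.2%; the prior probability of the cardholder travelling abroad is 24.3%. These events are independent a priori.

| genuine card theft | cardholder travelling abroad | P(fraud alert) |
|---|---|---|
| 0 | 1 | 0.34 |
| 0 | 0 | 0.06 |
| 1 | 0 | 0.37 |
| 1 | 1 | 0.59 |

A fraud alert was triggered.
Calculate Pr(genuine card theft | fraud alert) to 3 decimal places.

Pr(genuine card theft | fraud alert) ≈ 0.039

Numerator (weight on configurations with genuine card theft): 0.003361 + 0.001720 = 0.005081
Denominator P(fraud alert): 0.06·0.988·0.757 + 0.34·0.988·0.243 + 0.37·0.012·0.757 + 0.59·0.012·0.243 = 0.131585
Posterior = 0.005081 / 0.131585 ≈ 0.039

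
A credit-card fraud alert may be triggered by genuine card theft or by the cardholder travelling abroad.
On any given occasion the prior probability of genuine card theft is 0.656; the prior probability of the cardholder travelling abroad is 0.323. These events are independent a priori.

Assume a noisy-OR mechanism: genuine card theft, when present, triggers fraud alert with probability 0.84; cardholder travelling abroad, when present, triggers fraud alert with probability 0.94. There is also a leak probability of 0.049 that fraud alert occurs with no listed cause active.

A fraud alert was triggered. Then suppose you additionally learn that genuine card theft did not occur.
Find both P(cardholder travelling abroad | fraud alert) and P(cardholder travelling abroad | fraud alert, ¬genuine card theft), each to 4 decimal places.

Under noisy-OR, P(fraud alert | causes) = 1 − (1−0.049)·∏(1−qᵢ) over the active causes.
Numerator (weight on configurations with cardholder travelling abroad): 0.104772 + 0.209953 = 0.314725
Denominator P(fraud alert): 0.049×0.344×0.677 + 0.94294×0.344×0.323 + 0.84784×0.656×0.677 + 0.99087×0.656×0.323 = 0.702673
Posterior = 0.314725 / 0.702673 ≈ 0.4479

Now also conditioning on genuine card theft≠true:
Enumerate both values of cardholder travelling abroad and weight by the priors:
  P(fraud alert | ¬genuine card theft) = 0.049*0.677 + 0.94294*0.323
        = 0.033173 + 0.304570 = 0.337743
The terms with cardholder travelling abroad present sum to 0.304570, so
  P(cardholder travelling abroad | fraud alert, ¬genuine card theft) = 0.304570 / 0.337743 ≈ 0.9018

P(cardholder travelling abroad | fraud alert) ≈ 0.4479; P(cardholder travelling abroad | fraud alert, ¬genuine card theft) ≈ 0.9018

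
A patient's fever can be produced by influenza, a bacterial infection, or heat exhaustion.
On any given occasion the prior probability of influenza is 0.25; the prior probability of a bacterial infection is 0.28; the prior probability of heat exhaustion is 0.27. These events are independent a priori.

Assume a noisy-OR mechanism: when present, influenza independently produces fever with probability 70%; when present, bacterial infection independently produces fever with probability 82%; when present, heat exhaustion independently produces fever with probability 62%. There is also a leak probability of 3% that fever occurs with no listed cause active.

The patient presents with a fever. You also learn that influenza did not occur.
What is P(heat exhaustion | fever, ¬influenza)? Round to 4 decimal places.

P(heat exhaustion | fever, ¬influenza) ≈ 0.5117

Under noisy-OR, P(fever | causes) = 1 − (1−0.03)·∏(1−qᵢ) over the active causes.
Sum P(fever|·) weighted by the priors over the 4 (bacterial infection, heat exhaustion) configurations:
  P(fever | ¬influenza) = 0.03*0.72*0.73 + 0.6314*0.72*0.27 + 0.8254*0.28*0.73 + 0.933652*0.28*0.27
        = 0.015768 + 0.122744 + 0.168712 + 0.070584 = 0.377808
The terms with heat exhaustion present sum to 0.193328, so
  P(heat exhaustion | fever, ¬influenza) = 0.193328 / 0.377808 ≈ 0.5117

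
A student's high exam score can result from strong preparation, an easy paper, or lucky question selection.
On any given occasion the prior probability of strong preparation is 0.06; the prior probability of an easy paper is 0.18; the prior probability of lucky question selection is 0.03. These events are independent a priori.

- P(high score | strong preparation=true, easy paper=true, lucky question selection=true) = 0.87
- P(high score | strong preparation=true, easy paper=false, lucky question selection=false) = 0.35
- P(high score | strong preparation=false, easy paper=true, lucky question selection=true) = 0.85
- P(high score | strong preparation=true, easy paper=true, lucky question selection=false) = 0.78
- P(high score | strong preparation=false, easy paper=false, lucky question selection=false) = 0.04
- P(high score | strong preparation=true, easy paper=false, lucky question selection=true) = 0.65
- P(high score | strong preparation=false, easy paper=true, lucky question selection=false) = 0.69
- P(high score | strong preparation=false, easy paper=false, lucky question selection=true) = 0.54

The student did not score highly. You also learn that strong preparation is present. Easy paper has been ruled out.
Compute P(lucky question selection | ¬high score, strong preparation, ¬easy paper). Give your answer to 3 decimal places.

For the numerator, keep only lucky question selection=true terms: 0.35*0.03 = 0.010500
Denominator P(¬high score | strong preparation, ¬easy paper): 0.65*0.97 + 0.35*0.03 = 0.641000
P(lucky question selection | ¬high score, strong preparation, ¬easy paper) = 0.010500/0.641000 ≈ 0.016

P(lucky question selection | ¬high score, strong preparation, ¬easy paper) ≈ 0.016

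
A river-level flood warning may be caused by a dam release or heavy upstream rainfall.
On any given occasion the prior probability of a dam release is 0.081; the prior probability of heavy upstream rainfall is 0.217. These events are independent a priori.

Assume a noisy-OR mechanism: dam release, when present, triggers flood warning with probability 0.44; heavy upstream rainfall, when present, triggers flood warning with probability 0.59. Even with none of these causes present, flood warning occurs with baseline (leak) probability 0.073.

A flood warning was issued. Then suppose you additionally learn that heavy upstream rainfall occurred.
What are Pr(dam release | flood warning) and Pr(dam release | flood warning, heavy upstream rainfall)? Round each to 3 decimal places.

Pr(dam release | flood warning) ≈ 0.201; Pr(dam release | flood warning, heavy upstream rainfall) ≈ 0.101

Under noisy-OR, P(flood warning | causes) = 1 − (1−0.073)·∏(1−qᵢ) over the active causes.
P(flood warning) = 0.073*0.919*0.783 + 0.61993*0.919*0.217 + 0.48088*0.081*0.783 + 0.787161*0.081*0.217 = 0.052529 + 0.123628 + 0.030499 + 0.013836 = 0.220492
Restricting to configurations with dam release present: 0.030499 + 0.013836 = 0.044335.
So P(dam release | flood warning) = 0.044335/0.220492 ≈ 0.201.

With the extra evidence:
Sum P(flood warning|·) weighted by the priors over both values of dam release:
  P(flood warning | heavy upstream rainfall) = 0.61993×0.919 + 0.787161×0.081
        = 0.569716 + 0.063760 = 0.633476
Keeping only the dam release-present terms gives 0.063760, so
  P(dam release | flood warning, heavy upstream rainfall) = 0.063760 / 0.633476 ≈ 0.101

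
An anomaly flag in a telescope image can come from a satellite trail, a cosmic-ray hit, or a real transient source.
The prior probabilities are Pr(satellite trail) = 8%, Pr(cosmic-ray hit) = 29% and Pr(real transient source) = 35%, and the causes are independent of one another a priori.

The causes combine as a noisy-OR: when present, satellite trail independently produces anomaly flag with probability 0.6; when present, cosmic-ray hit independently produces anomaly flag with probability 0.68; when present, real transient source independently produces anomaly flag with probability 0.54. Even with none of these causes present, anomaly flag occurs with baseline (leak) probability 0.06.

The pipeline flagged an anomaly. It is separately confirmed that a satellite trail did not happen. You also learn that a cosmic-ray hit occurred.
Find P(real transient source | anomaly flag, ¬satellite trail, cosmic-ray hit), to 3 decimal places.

Under noisy-OR, P(anomaly flag | causes) = 1 − (1−0.06)·∏(1−qᵢ) over the active causes.
P(anomaly flag | ¬satellite trail, cosmic-ray hit) = 0.6992*0.65 + 0.861632*0.35 = 0.454480 + 0.301571 = 0.756051
Of this, 0.301571 comes from 0.861632*0.35 (the real transient source=true cases).
Hence the posterior is 0.301571/0.756051 ≈ 0.399.

P(real transient source | anomaly flag, ¬satellite trail, cosmic-ray hit) ≈ 0.399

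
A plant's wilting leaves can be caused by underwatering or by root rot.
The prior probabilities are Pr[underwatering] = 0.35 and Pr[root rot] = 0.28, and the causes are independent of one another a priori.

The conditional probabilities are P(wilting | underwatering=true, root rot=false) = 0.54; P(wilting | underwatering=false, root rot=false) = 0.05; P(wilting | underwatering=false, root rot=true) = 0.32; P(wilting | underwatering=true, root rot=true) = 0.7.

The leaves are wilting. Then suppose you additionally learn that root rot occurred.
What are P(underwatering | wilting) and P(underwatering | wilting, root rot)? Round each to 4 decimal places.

P(underwatering | wilting) ≈ 0.7149; P(underwatering | wilting, root rot) ≈ 0.5408

For the numerator, keep only underwatering=true terms: 0.136080 + 0.068600 = 0.204680
The normalizing constant is 0.05·0.65·0.72 + 0.32·0.65·0.28 + 0.54·0.35·0.72 + 0.7·0.35·0.28 = 0.286320
P(underwatering | wilting) = 0.204680/0.286320 ≈ 0.7149

Now condition on the additional information:
Sum P(wilting|·) weighted by the priors over both values of underwatering:
  P(wilting | root rot) = 0.32*0.65 + 0.7*0.35
        = 0.208000 + 0.245000 = 0.453000
Configurations with underwatering contribute 0.245000, so
  P(underwatering | wilting, root rot) = 0.245000 / 0.453000 ≈ 0.5408
— root rot explains away the evidence for underwatering.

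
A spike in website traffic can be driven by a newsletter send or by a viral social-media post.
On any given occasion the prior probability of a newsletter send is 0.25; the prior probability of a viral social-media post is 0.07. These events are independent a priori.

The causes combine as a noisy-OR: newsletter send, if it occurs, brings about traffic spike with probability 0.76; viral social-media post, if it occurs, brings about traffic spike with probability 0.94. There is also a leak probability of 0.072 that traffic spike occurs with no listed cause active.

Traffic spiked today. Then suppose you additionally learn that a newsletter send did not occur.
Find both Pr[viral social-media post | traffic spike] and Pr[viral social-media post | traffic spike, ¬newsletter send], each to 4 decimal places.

Under noisy-OR, P(traffic spike | causes) = 1 − (1−0.072)·∏(1−qᵢ) over the active causes.
Enumerate the 4 (newsletter send, viral social-media post) configurations and weight by the priors:
  P(traffic spike) = 0.072*0.75*0.93 + 0.94432*0.75*0.07 + 0.77728*0.25*0.93 + 0.986637*0.25*0.07
        = 0.050220 + 0.049577 + 0.180718 + 0.017266 = 0.297781
Keeping only the viral social-media post-present terms gives 0.066843, so
  P(viral social-media post | traffic spike) = 0.066843 / 0.297781 ≈ 0.2245

Now also conditioning on newsletter send≠true:
P(traffic spike | ¬newsletter send) = 0.072·0.93 + 0.94432·0.07 = 0.066960 + 0.066102 = 0.133062
Of this, 0.066102 comes from 0.94432·0.07 (the viral social-media post=true cases).
So P(viral social-media post | traffic spike, ¬newsletter send) = 0.066102/0.133062 ≈ 0.4968.
With newsletter send excluded, viral social-media post must carry more of the explanatory weight for the traffic spike.

Pr[viral social-media post | traffic spike] ≈ 0.2245; Pr[viral social-media post | traffic spike, ¬newsletter send] ≈ 0.4968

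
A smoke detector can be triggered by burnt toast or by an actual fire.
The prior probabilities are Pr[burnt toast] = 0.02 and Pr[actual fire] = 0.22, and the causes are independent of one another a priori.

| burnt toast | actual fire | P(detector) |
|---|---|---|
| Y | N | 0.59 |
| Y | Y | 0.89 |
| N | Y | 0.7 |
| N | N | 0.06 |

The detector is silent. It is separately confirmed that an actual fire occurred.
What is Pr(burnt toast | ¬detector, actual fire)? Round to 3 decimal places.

Pr(burnt toast | ¬detector, actual fire) ≈ 0.007

Weight on burnt toast=true, given the evidence: 0.11×0.02 = 0.002200
Normalizer over all consistent configurations: 0.3×0.98 + 0.11×0.02 = 0.296200
P(burnt toast | ¬detector, actual fire) = 0.002200/0.296200 ≈ 0.007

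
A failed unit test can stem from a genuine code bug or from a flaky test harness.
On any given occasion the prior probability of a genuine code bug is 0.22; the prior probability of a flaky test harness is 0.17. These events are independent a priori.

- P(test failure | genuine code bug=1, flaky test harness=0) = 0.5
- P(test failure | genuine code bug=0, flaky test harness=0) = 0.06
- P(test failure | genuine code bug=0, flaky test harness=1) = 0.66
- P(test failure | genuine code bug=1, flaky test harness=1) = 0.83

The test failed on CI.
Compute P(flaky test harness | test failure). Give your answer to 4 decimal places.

P(flaky test harness | test failure) ≈ 0.4767

Sum P(test failure|·) weighted by the priors over the 4 (genuine code bug, flaky test harness) configurations:
  P(test failure) = 0.06×0.78×0.83 + 0.66×0.78×0.17 + 0.5×0.22×0.83 + 0.83×0.22×0.17
        = 0.038844 + 0.087516 + 0.091300 + 0.031042 = 0.248702
Configurations with flaky test harness contribute 0.118558, so
  P(flaky test harness | test failure) = 0.118558 / 0.248702 ≈ 0.4767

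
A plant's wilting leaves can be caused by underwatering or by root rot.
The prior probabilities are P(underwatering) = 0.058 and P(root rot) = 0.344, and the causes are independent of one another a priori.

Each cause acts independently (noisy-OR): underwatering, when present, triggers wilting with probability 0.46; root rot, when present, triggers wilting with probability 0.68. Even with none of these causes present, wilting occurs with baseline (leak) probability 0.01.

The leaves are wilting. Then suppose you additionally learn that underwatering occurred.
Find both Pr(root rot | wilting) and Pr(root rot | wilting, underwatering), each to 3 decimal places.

Under noisy-OR, P(wilting | causes) = 1 − (1−0.01)·∏(1−qᵢ) over the active causes.
P(wilting) = 0.01×0.942×0.656 + 0.6832×0.942×0.344 + 0.4654×0.058×0.656 + 0.828928×0.058×0.344 = 0.006180 + 0.221390 + 0.017708 + 0.016539 = 0.261817
The root rot-present share is 0.221390 + 0.016539 = 0.237929.
So P(root rot | wilting) = 0.237929/0.261817 ≈ 0.909.

With the extra evidence:
Weight on root rot=true, given the evidence: 0.828928·0.344 = 0.285151
Denominator P(wilting | underwatering): 0.4654·0.656 + 0.828928·0.344 = 0.590453
Posterior = 0.285151 / 0.590453 ≈ 0.483

Pr(root rot | wilting) ≈ 0.909; Pr(root rot | wilting, underwatering) ≈ 0.483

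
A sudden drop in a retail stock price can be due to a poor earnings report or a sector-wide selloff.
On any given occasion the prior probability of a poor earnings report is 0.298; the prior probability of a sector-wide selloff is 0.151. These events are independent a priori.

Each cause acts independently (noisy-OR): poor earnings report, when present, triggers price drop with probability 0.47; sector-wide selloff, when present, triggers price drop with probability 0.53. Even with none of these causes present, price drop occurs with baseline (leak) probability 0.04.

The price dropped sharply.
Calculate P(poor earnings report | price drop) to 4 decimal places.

Under noisy-OR, P(price drop | causes) = 1 − (1−0.04)·∏(1−qᵢ) over the active causes.
Numerator (weight on configurations with poor earnings report): 0.124275 + 0.034237 = 0.158512
Normalizer over all consistent configurations: 0.04×0.702×0.849 + 0.5488×0.702×0.151 + 0.4912×0.298×0.849 + 0.760864×0.298×0.151 = 0.240526
P(poor earnings report | price drop) = 0.158512/0.240526 ≈ 0.6590

P(poor earnings report | price drop) ≈ 0.6590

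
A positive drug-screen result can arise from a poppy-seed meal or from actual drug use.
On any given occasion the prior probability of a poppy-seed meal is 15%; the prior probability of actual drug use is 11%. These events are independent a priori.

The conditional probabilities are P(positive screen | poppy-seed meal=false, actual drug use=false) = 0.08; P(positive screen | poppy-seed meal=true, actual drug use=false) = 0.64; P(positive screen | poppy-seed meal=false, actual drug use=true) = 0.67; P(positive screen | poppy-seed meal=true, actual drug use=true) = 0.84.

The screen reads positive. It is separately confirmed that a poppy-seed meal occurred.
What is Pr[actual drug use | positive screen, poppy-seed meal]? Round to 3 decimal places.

For the numerator, keep only actual drug use=true terms: 0.84×0.11 = 0.092400
The normalizing constant is 0.64×0.89 + 0.84×0.11 = 0.662000
Posterior = 0.092400 / 0.662000 ≈ 0.140

Pr[actual drug use | positive screen, poppy-seed meal] ≈ 0.140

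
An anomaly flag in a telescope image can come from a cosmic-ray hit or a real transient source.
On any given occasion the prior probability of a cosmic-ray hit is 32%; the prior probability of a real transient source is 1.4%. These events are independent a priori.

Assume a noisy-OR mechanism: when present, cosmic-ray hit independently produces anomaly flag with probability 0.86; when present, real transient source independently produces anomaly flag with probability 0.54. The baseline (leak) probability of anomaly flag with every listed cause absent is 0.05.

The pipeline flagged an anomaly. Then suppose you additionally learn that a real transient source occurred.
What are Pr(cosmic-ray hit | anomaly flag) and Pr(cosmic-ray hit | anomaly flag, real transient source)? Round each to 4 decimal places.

Under noisy-OR, P(anomaly flag | causes) = 1 − (1−0.05)·∏(1−qᵢ) over the active causes.
Weight on cosmic-ray hit=true, given the evidence: 0.273556 + 0.004206 = 0.277762
Denominator P(anomaly flag): 0.05·0.68·0.986 + 0.563·0.68·0.014 + 0.867·0.32·0.986 + 0.93882·0.32·0.014 = 0.316646
P(cosmic-ray hit | anomaly flag) = 0.277762/0.316646 ≈ 0.8772

With the extra evidence:
P(anomaly flag | real transient source) = 0.563·0.68 + 0.93882·0.32 = 0.382840 + 0.300422 = 0.683262
Of this, 0.300422 comes from 0.93882·0.32 (the cosmic-ray hit=true cases).
P(cosmic-ray hit | anomaly flag, real transient source) = 0.300422 / 0.683262 ≈ 0.4397
— real transient source explains away the evidence for cosmic-ray hit.

Pr(cosmic-ray hit | anomaly flag) ≈ 0.8772; Pr(cosmic-ray hit | anomaly flag, real transient source) ≈ 0.4397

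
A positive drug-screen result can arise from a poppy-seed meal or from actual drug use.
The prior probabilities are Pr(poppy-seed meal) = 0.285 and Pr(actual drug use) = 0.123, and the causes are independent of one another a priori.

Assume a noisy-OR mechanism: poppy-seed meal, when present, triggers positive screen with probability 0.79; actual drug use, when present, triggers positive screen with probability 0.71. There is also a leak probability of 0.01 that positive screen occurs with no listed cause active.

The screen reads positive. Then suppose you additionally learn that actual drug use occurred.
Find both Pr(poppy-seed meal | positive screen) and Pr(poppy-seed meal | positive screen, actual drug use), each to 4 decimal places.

Under noisy-OR, P(positive screen | causes) = 1 − (1−0.01)·∏(1−qᵢ) over the active causes.
P(positive screen) = 0.01*0.715*0.877 + 0.7129*0.715*0.123 + 0.7921*0.285*0.877 + 0.939709*0.285*0.123 = 0.006271 + 0.062696 + 0.197981 + 0.032941 = 0.299889
Restricting to configurations with poppy-seed meal present: 0.197981 + 0.032941 = 0.230922.
Hence the posterior is 0.230922/0.299889 ≈ 0.7700.

With the extra evidence:
By total probability over both values of poppy-seed meal:
  P(positive screen | actual drug use) = 0.7129*0.715 + 0.939709*0.285
        = 0.509723 + 0.267817 = 0.777540
Keeping only the poppy-seed meal-present terms gives 0.267817, so
  P(poppy-seed meal | positive screen, actual drug use) = 0.267817 / 0.777540 ≈ 0.3444
This is intercausal reasoning (explaining away): once actual drug use accounts for the positive screen, poppy-seed meal becomes less likely.

Pr(poppy-seed meal | positive screen) ≈ 0.7700; Pr(poppy-seed meal | positive screen, actual drug use) ≈ 0.3444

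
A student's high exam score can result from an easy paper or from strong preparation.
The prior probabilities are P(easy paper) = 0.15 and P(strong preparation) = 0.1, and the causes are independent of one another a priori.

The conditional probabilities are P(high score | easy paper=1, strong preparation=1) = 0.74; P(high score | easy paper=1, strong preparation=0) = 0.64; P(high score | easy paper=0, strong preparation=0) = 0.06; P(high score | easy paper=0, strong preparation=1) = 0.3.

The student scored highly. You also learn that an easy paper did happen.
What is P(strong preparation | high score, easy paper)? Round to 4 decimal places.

P(strong preparation | high score, easy paper) ≈ 0.1138

Numerator (weight on configurations with strong preparation): 0.74·0.1 = 0.074000
Normalizer over all consistent configurations: 0.64·0.9 + 0.74·0.1 = 0.650000
Posterior = 0.074000 / 0.650000 ≈ 0.1138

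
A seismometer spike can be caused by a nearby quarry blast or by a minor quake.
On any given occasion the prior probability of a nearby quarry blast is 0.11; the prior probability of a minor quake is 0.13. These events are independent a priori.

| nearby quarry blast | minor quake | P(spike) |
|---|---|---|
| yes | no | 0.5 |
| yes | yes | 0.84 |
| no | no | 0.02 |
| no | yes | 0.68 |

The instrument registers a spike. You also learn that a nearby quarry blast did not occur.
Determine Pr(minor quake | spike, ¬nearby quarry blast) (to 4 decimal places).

By total probability over both values of minor quake:
  P(spike | ¬nearby quarry blast) = 0.02·0.87 + 0.68·0.13
        = 0.017400 + 0.088400 = 0.105800
Keeping only the minor quake-present terms gives 0.088400, so
  P(minor quake | spike, ¬nearby quarry blast) = 0.088400 / 0.105800 ≈ 0.8355

Pr(minor quake | spike, ¬nearby quarry blast) ≈ 0.8355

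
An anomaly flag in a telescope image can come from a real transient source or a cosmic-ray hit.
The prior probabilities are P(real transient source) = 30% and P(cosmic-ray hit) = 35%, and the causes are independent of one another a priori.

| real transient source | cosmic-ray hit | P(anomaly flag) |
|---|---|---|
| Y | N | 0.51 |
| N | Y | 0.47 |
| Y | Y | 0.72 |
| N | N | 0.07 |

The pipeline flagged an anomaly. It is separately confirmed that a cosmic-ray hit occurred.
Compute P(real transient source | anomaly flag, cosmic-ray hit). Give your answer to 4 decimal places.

P(real transient source | anomaly flag, cosmic-ray hit) ≈ 0.3963

Weight on real transient source=true, given the evidence: 0.72*0.3 = 0.216000
The normalizing constant is 0.47*0.7 + 0.72*0.3 = 0.545000
Posterior = 0.216000 / 0.545000 ≈ 0.3963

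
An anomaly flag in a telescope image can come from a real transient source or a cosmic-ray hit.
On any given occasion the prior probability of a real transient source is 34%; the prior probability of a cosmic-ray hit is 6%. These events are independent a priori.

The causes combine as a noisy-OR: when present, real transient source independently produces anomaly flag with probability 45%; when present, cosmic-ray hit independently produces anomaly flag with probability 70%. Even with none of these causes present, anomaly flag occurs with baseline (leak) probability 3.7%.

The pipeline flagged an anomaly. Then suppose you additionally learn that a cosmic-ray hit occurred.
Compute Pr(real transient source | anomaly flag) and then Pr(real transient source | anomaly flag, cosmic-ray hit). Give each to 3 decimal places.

Pr(real transient source | anomaly flag) ≈ 0.766; Pr(real transient source | anomaly flag, cosmic-ray hit) ≈ 0.379

Under noisy-OR, P(anomaly flag | causes) = 1 − (1−0.037)·∏(1−qᵢ) over the active causes.
P(anomaly flag) = 0.037*0.66*0.94 + 0.7111*0.66*0.06 + 0.47035*0.34*0.94 + 0.841105*0.34*0.06 = 0.022955 + 0.028160 + 0.150324 + 0.017159 = 0.218598
Restricting to configurations with real transient source present: 0.150324 + 0.017159 = 0.167483.
So P(real transient source | anomaly flag) = 0.167483/0.218598 ≈ 0.766.

Now condition on the additional information:
Enumerate both values of real transient source and weight by the priors:
  P(anomaly flag | cosmic-ray hit) = 0.7111*0.66 + 0.841105*0.34
        = 0.469326 + 0.285976 = 0.755302
Configurations with real transient source contribute 0.285976, so
  P(real transient source | anomaly flag, cosmic-ray hit) = 0.285976 / 0.755302 ≈ 0.379
The drop from 0.766 to 0.379 is the explaining-away (discounting) effect.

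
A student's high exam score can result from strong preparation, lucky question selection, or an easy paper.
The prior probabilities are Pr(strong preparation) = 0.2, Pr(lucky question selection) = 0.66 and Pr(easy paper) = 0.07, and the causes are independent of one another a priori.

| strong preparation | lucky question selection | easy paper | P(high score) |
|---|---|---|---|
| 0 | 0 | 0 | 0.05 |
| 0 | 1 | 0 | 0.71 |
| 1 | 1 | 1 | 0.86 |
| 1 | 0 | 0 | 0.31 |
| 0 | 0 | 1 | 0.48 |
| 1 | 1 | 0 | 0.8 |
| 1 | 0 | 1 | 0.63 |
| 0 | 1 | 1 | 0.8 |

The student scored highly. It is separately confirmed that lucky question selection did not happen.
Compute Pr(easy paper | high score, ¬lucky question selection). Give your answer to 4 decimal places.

P(high score | ¬lucky question selection) = 0.05*0.8*0.93 + 0.48*0.8*0.07 + 0.31*0.2*0.93 + 0.63*0.2*0.07 = 0.037200 + 0.026880 + 0.057660 + 0.008820 = 0.130560
Restricting to configurations with easy paper present: 0.026880 + 0.008820 = 0.035700.
So P(easy paper | high score, ¬lucky question selection) = 0.035700/0.130560 ≈ 0.2734.

Pr(easy paper | high score, ¬lucky question selection) ≈ 0.2734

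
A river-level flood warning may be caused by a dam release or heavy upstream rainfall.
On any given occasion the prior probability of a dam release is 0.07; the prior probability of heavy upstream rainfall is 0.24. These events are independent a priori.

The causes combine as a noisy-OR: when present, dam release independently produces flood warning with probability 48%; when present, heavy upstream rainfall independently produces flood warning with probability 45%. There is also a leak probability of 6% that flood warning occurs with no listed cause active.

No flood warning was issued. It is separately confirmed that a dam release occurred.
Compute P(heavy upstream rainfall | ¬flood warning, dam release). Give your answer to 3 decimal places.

Under noisy-OR, P(flood warning | causes) = 1 − (1−0.06)·∏(1−qᵢ) over the active causes.
P(¬flood warning | dam release) = 0.4888*0.76 + 0.26884*0.24 = 0.371488 + 0.064522 = 0.436010
The heavy upstream rainfall-present share is 0.26884*0.24 = 0.064522.
P(heavy upstream rainfall | ¬flood warning, dam release) = 0.064522 / 0.436010 ≈ 0.148

P(heavy upstream rainfall | ¬flood warning, dam release) ≈ 0.148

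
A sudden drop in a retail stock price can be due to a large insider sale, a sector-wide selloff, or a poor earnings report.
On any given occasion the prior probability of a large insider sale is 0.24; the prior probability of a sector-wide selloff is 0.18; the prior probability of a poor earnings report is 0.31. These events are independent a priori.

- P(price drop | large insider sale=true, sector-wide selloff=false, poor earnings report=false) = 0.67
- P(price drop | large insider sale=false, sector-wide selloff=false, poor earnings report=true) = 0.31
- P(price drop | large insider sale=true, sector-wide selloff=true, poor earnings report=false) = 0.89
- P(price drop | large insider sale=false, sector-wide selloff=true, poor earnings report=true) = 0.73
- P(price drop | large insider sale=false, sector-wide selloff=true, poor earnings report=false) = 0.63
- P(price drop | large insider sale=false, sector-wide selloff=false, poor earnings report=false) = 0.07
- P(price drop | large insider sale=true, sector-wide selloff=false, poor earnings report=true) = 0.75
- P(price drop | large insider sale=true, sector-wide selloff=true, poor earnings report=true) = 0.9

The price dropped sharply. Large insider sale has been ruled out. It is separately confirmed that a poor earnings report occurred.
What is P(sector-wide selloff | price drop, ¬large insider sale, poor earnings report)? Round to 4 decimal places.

Weight on sector-wide selloff=true, given the evidence: 0.73*0.18 = 0.131400
The normalizing constant is 0.31*0.82 + 0.73*0.18 = 0.385600
Posterior = 0.131400 / 0.385600 ≈ 0.3408

P(sector-wide selloff | price drop, ¬large insider sale, poor earnings report) ≈ 0.3408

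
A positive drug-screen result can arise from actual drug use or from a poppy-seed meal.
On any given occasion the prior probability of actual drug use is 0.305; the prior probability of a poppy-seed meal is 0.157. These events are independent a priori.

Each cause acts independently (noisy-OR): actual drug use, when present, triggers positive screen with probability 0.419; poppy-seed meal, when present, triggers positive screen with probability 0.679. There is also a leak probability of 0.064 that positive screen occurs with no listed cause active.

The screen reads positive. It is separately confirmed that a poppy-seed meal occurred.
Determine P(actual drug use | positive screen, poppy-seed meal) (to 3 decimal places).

P(actual drug use | positive screen, poppy-seed meal) ≈ 0.341

Under noisy-OR, P(positive screen | causes) = 1 − (1−0.064)·∏(1−qᵢ) over the active causes.
By total probability over both values of actual drug use:
  P(positive screen | poppy-seed meal) = 0.699544×0.695 + 0.825435×0.305
        = 0.486183 + 0.251758 = 0.737941
Keeping only the actual drug use-present terms gives 0.251758, so
  P(actual drug use | positive screen, poppy-seed meal) = 0.251758 / 0.737941 ≈ 0.341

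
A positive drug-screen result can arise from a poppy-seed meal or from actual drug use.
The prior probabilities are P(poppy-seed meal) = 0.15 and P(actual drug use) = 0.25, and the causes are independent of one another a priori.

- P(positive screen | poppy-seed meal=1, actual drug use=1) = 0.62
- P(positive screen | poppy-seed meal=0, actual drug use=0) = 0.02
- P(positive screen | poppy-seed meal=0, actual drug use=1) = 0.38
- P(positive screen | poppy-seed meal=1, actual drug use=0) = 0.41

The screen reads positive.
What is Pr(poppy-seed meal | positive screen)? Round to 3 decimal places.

Pr(poppy-seed meal | positive screen) ≈ 0.426

Weight on poppy-seed meal=true, given the evidence: 0.046125 + 0.023250 = 0.069375
The normalizing constant is 0.02·0.85·0.75 + 0.38·0.85·0.25 + 0.41·0.15·0.75 + 0.62·0.15·0.25 = 0.162875
P(poppy-seed meal | positive screen) = 0.069375/0.162875 ≈ 0.426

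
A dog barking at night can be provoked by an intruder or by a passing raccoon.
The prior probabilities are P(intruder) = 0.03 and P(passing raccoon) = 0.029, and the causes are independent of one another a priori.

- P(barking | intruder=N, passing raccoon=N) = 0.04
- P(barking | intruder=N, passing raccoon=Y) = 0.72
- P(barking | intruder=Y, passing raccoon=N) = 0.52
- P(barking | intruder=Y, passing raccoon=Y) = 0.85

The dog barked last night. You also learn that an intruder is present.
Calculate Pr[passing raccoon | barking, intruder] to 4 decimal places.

Pr[passing raccoon | barking, intruder] ≈ 0.0465

Numerator (weight on configurations with passing raccoon): 0.85*0.029 = 0.024650
Denominator P(barking | intruder): 0.52*0.971 + 0.85*0.029 = 0.529570
Posterior = 0.024650 / 0.529570 ≈ 0.0465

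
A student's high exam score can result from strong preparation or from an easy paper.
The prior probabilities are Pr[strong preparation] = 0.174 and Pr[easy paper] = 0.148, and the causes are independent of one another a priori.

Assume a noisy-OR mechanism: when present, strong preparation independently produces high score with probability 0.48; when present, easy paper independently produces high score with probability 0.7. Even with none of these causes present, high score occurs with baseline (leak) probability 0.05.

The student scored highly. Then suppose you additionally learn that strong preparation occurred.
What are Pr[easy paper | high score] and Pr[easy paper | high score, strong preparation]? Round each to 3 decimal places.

Pr[easy paper | high score] ≈ 0.498; Pr[easy paper | high score, strong preparation] ≈ 0.226

Under noisy-OR, P(high score | causes) = 1 − (1−0.05)·∏(1−qᵢ) over the active causes.
By total probability over the 4 (strong preparation, easy paper) configurations:
  P(high score) = 0.05*0.826*0.852 + 0.715*0.826*0.148 + 0.506*0.174*0.852 + 0.8518*0.174*0.148
        = 0.035188 + 0.087407 + 0.075013 + 0.021936 = 0.219544
Keeping only the easy paper-present terms gives 0.109343, so
  P(easy paper | high score) = 0.109343 / 0.219544 ≈ 0.498

Now condition on the additional information:
Enumerate both values of easy paper and weight by the priors:
  P(high score | strong preparation) = 0.506*0.852 + 0.8518*0.148
        = 0.431112 + 0.126066 = 0.557178
Keeping only the easy paper-present terms gives 0.126066, so
  P(easy paper | high score, strong preparation) = 0.126066 / 0.557178 ≈ 0.226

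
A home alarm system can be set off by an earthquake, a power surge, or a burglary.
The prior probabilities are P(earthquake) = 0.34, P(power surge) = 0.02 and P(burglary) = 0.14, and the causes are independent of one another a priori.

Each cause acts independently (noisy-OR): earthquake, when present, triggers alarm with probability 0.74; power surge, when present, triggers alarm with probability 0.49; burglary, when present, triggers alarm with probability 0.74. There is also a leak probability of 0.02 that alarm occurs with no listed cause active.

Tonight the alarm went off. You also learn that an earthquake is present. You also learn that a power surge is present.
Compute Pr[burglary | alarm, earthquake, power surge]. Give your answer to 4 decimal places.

Pr[burglary | alarm, earthquake, power surge] ≈ 0.1531

Under noisy-OR, P(alarm | causes) = 1 − (1−0.02)·∏(1−qᵢ) over the active causes.
Enumerate both values of burglary and weight by the priors:
  P(alarm | earthquake, power surge) = 0.870052·0.86 + 0.966214·0.14
        = 0.748245 + 0.135270 = 0.883515
Configurations with burglary contribute 0.135270, so
  P(burglary | alarm, earthquake, power surge) = 0.135270 / 0.883515 ≈ 0.1531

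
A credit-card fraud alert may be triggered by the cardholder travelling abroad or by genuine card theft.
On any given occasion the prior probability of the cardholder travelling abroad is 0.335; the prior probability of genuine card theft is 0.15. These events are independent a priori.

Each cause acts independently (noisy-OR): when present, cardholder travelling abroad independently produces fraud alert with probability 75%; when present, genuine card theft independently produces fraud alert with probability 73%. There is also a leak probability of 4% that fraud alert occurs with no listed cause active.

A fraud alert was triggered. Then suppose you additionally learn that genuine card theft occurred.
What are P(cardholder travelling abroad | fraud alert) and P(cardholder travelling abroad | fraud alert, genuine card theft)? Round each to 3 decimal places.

Under noisy-OR, P(fraud alert | causes) = 1 − (1−0.04)·∏(1−qᵢ) over the active causes.
Numerator (weight on configurations with cardholder travelling abroad): 0.216410 + 0.046994 = 0.263404
The normalizing constant is 0.04*0.665*0.85 + 0.7408*0.665*0.15 + 0.76*0.335*0.85 + 0.9352*0.335*0.15 = 0.359909
Posterior = 0.263404 / 0.359909 ≈ 0.732

Now condition on the additional information:
P(fraud alert | genuine card theft) = 0.7408·0.665 + 0.9352·0.335 = 0.492632 + 0.313292 = 0.805924
Of this, 0.313292 comes from 0.9352·0.335 (the cardholder travelling abroad=true cases).
So P(cardholder travelling abroad | fraud alert, genuine card theft) = 0.313292/0.805924 ≈ 0.389.
Conditioning on genuine card theft lowers the posterior on cardholder travelling abroad: the classic explaining-away effect in a common-effect structure.

P(cardholder travelling abroad | fraud alert) ≈ 0.732; P(cardholder travelling abroad | fraud alert, genuine card theft) ≈ 0.389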